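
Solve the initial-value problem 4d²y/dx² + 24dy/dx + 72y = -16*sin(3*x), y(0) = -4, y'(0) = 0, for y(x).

y = -4*sin(3*x)/45 + 8*cos(3*x)/45 - 188*cos(3*x)*exp(-3*x)/45 - 184*exp(-3*x)*sin(3*x)/45

Divide through by 4: y'' + 6y' + 18y = -4*sin(3*x).
Characteristic equation r² + 6r + 18 = 0 has discriminant (6)² - 4·(18) = -36 < 0, so r = -3 ± 3i.
Hence y_h = C1*cos(3*x)*exp(-3*x) + C2*exp(-3*x)*sin(3*x).
Try y_p = A*cos(3*x) + B*sin(3*x). Substituting and equating the coefficients of cos(3x) and sin(3x) gives A = 8/45, B = -4/45, so y_p = -4*sin(3*x)/45 + 8*cos(3*x)/45.
General solution: y = -4*sin(3*x)/45 + 8*cos(3*x)/45 + C1*cos(3*x)*exp(-3*x) + C2*exp(-3*x)*sin(3*x).
Apply the initial conditions: y(0) = 8/45 + C1 = -4 and y'(0) = -4/15 - 3*C1 + 3*C2 = 0. Solving gives C1 = -188/45, C2 = -184/45.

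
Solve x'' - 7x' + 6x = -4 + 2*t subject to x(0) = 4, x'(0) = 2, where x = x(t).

x = -5/18 - 47*exp(6*t)/90 + t/3 + 24*exp(t)/5

Characteristic equation r² - 7r + 6 = 0 factors as (r - 6)(r - 1) = 0, so r = 6, 1.
Hence x_h = C1*exp(6*t) + C2*exp(t).
For the particular solution try x_p = A0 + A1*t. Substituting and matching coefficients of each power of t gives A0 = -5/18, A1 = 1/3, so x_p = -5/18 + t/3.
General solution: x = -5/18 + t/3 + C1*exp(6*t) + C2*exp(t).
Apply the initial conditions: x(0) = -5/18 + C1 + C2 = 4 and x'(0) = 1/3 + C2 + 6*C1 = 2. Solving gives C1 = -47/90, C2 = 24/5.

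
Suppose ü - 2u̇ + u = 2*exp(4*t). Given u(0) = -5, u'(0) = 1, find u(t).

Characteristic equation r² - 2r + 1 = 0 has discriminant (-2)² - 4·(1) = 0, so r = 1 is a repeated root.
Hence u_h = (C1 + C2*t)*exp(t).
Try u_p = A*exp(4*t). Substituting into the equation and dividing by exp(4*t) gives A = 2/9, so u_p = 2*exp(4*t)/9.
General solution: u = 2*exp(4*t)/9 + C1*exp(t) + C2*t*exp(t).
Apply the initial conditions: u(0) = 2/9 + C1 = -5 and u'(0) = 8/9 + C1 + C2 = 1. Solving gives C1 = -47/9, C2 = 16/3.

u = -47*exp(t)/9 + 2*exp(4*t)/9 + 16*t*exp(t)/3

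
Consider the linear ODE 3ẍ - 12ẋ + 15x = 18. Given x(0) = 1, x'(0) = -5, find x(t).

Divide through by 3: x'' - 4x' + 5x = 6.
Characteristic equation r² - 4r + 5 = 0 has discriminant (-4)² - 4·(5) = -4 < 0, so r = 2 ± i.
Hence x_h = C1*cos(t)*exp(2*t) + C2*exp(2*t)*sin(t).
For the particular solution try x_p = A0. Substituting and matching coefficients of each power of t gives A0 = 6/5, so x_p = 6/5.
General solution: x = 6/5 + C1*cos(t)*exp(2*t) + C2*exp(2*t)*sin(t).
Apply the initial conditions: x(0) = 6/5 + C1 = 1 and x'(0) = C2 + 2*C1 = -5. Solving gives C1 = -1/5, C2 = -23/5.

x = 6/5 - 23*exp(2*t)*sin(t)/5 - cos(t)*exp(2*t)/5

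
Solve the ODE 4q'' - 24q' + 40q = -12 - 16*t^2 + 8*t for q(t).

q = -97/250 - 7*t/25 - 2*t**2/5 + C1*cos(t)*exp(3*t) + C2*exp(3*t)*sin(t)

Divide through by 4: q'' - 6q' + 10q = -3 - 4*t^2 + 2*t.
Characteristic equation r² - 6r + 10 = 0 has discriminant (-6)² - 4·(10) = -4 < 0, so r = 3 ± i.
Hence q_h = C1*cos(t)*exp(3*t) + C2*exp(3*t)*sin(t).
For the particular solution try q_p = A0 + A1*t + A2*t^2. Substituting and matching coefficients of each power of t gives A0 = -97/250, A1 = -7/25, A2 = -2/5, so q_p = -97/250 - 7*t/25 - 2*t^2/5.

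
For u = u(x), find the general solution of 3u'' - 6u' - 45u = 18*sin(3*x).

Divide through by 3: u'' - 2u' - 15u = 6*sin(3*x).
Characteristic equation r² - 2r - 15 = 0 factors as (r + 3)(r - 5) = 0, so r = -3, 5.
Hence u_h = C1*exp(-3*x) + C2*exp(5*x).
Try u_p = A*cos(3*x) + B*sin(3*x). Substituting and equating the coefficients of cos(3x) and sin(3x) gives A = 1/17, B = -4/17, so u_p = -4*sin(3*x)/17 + cos(3*x)/17.

u = -4*sin(3*x)/17 + cos(3*x)/17 + C1*exp(-3*x) + C2*exp(5*x)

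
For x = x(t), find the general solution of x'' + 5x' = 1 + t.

x = C2 + t**2/10 + 4*t/25 + C1*exp(-5*t)

Characteristic equation r² + 5r = 0 factors as (r + 5)r = 0, so r = -5, 0.
Hence x_h = C1*exp(-5*t) + C2.
Since 0 is a characteristic root (multiplicity 1), multiply the polynomial trial by t: try x_p = t*(A0 + A1*t). Substituting and matching coefficients of each power of t gives A0 = 4/25, A1 = 1/10, so x_p = t^2/10 + 4*t/25.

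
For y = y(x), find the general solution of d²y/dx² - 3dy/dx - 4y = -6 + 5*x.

y = 39/16 - 5*x/4 + C1*exp(4*x) + C2*exp(-x)

Characteristic equation r² - 3r - 4 = 0 factors as (r - 4)(r + 1) = 0, so r = 4, -1.
Hence y_h = C1*exp(4*x) + C2*exp(-x).
For the particular solution try y_p = A0 + A1*x. Substituting and matching coefficients of each power of x gives A0 = 39/16, A1 = -5/4, so y_p = 39/16 - 5*x/4.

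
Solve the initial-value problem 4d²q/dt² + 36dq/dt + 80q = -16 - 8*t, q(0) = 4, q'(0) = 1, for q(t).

Divide through by 4: q'' + 9q' + 20q = -4 - 2*t.
Characteristic equation r² + 9r + 20 = 0 factors as (r + 5)(r + 4) = 0, so r = -5, -4.
Hence q_h = C1*exp(-5*t) + C2*exp(-4*t).
For the particular solution try q_p = A0 + A1*t. Substituting and matching coefficients of each power of t gives A0 = -31/200, A1 = -1/10, so q_p = -31/200 - t/10.
General solution: q = -31/200 - t/10 + C1*exp(-5*t) + C2*exp(-4*t).
Apply the initial conditions: q(0) = -31/200 + C1 + C2 = 4 and q'(0) = -1/10 - 5*C1 - 4*C2 = 1. Solving gives C1 = -443/25, C2 = 175/8.

q = -31/200 - 443*exp(-5*t)/25 - t/10 + 175*exp(-4*t)/8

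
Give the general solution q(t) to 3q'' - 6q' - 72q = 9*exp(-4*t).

Divide through by 3: q'' - 2q' - 24q = 3*exp(-4*t).
Characteristic equation r² - 2r - 24 = 0 factors as (r - 6)(r + 4) = 0, so r = 6, -4.
Hence q_h = C1*exp(6*t) + C2*exp(-4*t).
Since exp(-4*t) solves the homogeneous equation (r = -4 is a root of multiplicity 1), multiply the trial by t. Try q_p = A*t*exp(-4*t). Substituting into the equation and dividing by exp(-4*t) gives A = -3/10, so q_p = -3*t*exp(-4*t)/10.

q = C1*exp(6*t) + C2*exp(-4*t) - 3*t*exp(-4*t)/10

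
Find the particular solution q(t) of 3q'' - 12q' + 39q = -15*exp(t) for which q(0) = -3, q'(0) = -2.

Divide through by 3: q'' - 4q' + 13q = -5*exp(t).
Characteristic equation r² - 4r + 13 = 0 has discriminant (-4)² - 4·(13) = -36 < 0, so r = 2 ± 3i.
Hence q_h = C1*cos(3*t)*exp(2*t) + C2*exp(2*t)*sin(3*t).
Try q_p = A*exp(t). Substituting into the equation and dividing by exp(t) gives A = -1/2, so q_p = -exp(t)/2.
General solution: q = -exp(t)/2 + C1*cos(3*t)*exp(2*t) + C2*exp(2*t)*sin(3*t).
Apply the initial conditions: q(0) = -1/2 + C1 = -3 and q'(0) = -1/2 + 2*C1 + 3*C2 = -2. Solving gives C1 = -5/2, C2 = 7/6.

q = -exp(t)/2 - 5*cos(3*t)*exp(2*t)/2 + 7*exp(2*t)*sin(3*t)/6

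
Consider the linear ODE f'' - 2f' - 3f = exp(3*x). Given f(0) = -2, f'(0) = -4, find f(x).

Characteristic equation r² - 2r - 3 = 0 factors as (r + 1)(r - 3) = 0, so r = -1, 3.
Hence f_h = C1*exp(-x) + C2*exp(3*x).
Since exp(3*x) solves the homogeneous equation (r = 3 is a root of multiplicity 1), multiply the trial by x. Try f_p = A*x*exp(3*x). Substituting into the equation and dividing by exp(3*x) gives A = 1/4, so f_p = x*exp(3*x)/4.
General solution: f = C1*exp(-x) + C2*exp(3*x) + x*exp(3*x)/4.
Apply the initial conditions: f(0) = C1 + C2 = -2 and f'(0) = 1/4 - C1 + 3*C2 = -4. Solving gives C1 = -7/16, C2 = -25/16.

f = -25*exp(3*x)/16 - 7*exp(-x)/16 + x*exp(3*x)/4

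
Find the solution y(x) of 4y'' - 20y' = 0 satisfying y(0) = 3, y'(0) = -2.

y = 17/5 - 2*exp(5*x)/5

Divide through by 4: y'' - 5y' = 0.
Characteristic equation r² - 5r = 0 factors as (r - 5)r = 0, so r = 5, 0.
Hence y_h = C1*exp(5*x) + C2.
Apply the initial conditions: y(0) = C1 + C2 = 3 and y'(0) = 5*C1 = -2. Solving gives C1 = -2/5, C2 = 17/5.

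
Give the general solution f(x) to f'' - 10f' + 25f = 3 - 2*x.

Characteristic equation r² - 10r + 25 = 0 has discriminant (-10)² - 4·(25) = 0, so r = 5 is a repeated root.
Hence f_h = (C1 + C2*x)*exp(5*x).
For the particular solution try f_p = A0 + A1*x. Substituting and matching coefficients of each power of x gives A0 = 11/125, A1 = -2/25, so f_p = 11/125 - 2*x/25.

f = 11/125 - 2*x/25 + C1*exp(5*x) + C2*x*exp(5*x)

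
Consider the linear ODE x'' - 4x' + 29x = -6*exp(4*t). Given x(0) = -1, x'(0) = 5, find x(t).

x = -6*exp(4*t)/29 - 23*cos(5*t)*exp(2*t)/29 + 43*exp(2*t)*sin(5*t)/29

Characteristic equation r² - 4r + 29 = 0 has discriminant (-4)² - 4·(29) = -100 < 0, so r = 2 ± 5i.
Hence x_h = C1*cos(5*t)*exp(2*t) + C2*exp(2*t)*sin(5*t).
Try x_p = A*exp(4*t). Substituting into the equation and dividing by exp(4*t) gives A = -6/29, so x_p = -6*exp(4*t)/29.
General solution: x = -6*exp(4*t)/29 + C1*cos(5*t)*exp(2*t) + C2*exp(2*t)*sin(5*t).
Apply the initial conditions: x(0) = -6/29 + C1 = -1 and x'(0) = -24/29 + 2*C1 + 5*C2 = 5. Solving gives C1 = -23/29, C2 = 43/29.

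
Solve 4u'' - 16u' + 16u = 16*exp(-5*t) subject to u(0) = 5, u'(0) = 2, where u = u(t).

Divide through by 4: u'' - 4u' + 4u = 4*exp(-5*t).
Characteristic equation r² - 4r + 4 = 0 has discriminant (-4)² - 4·(4) = 0, so r = 2 is a repeated root.
Hence u_h = (C1 + C2*t)*exp(2*t).
Try u_p = A*exp(-5*t). Substituting into the equation and dividing by exp(-5*t) gives A = 4/49, so u_p = 4*exp(-5*t)/49.
General solution: u = 4*exp(-5*t)/49 + C1*exp(2*t) + C2*t*exp(2*t).
Apply the initial conditions: u(0) = 4/49 + C1 = 5 and u'(0) = -20/49 + C2 + 2*C1 = 2. Solving gives C1 = 241/49, C2 = -52/7.

u = 4*exp(-5*t)/49 + 241*exp(2*t)/49 - 52*t*exp(2*t)/7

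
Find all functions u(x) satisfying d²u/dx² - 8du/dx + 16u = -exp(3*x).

u = -exp(3*x) + C1*exp(4*x) + C2*x*exp(4*x)

Characteristic equation r² - 8r + 16 = 0 has discriminant (-8)² - 4·(16) = 0, so r = 4 is a repeated root.
Hence u_h = (C1 + C2*x)*exp(4*x).
Try u_p = A*exp(3*x). Substituting into the equation and dividing by exp(3*x) gives A = -1, so u_p = -exp(3*x).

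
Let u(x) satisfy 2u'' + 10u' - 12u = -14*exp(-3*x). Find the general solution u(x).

u = 7*exp(-3*x)/12 + C1*exp(-6*x) + C2*exp(x)

Divide through by 2: u'' + 5u' - 6u = -7*exp(-3*x).
Characteristic equation r² + 5r - 6 = 0 factors as (r + 6)(r - 1) = 0, so r = -6, 1.
Hence u_h = C1*exp(-6*x) + C2*exp(x).
Try u_p = A*exp(-3*x). Substituting into the equation and dividing by exp(-3*x) gives A = 7/12, so u_p = 7*exp(-3*x)/12.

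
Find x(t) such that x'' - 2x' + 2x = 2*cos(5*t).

Characteristic equation r² - 2r + 2 = 0 has discriminant (-2)² - 4·(2) = -4 < 0, so r = 1 ± i.
Hence x_h = C1*cos(t)*exp(t) + C2*exp(t)*sin(t).
Try x_p = A*cos(5*t) + B*sin(5*t). Substituting and equating the coefficients of cos(5t) and sin(5t) gives A = -46/629, B = -20/629, so x_p = -46*cos(5*t)/629 - 20*sin(5*t)/629.

x = -46*cos(5*t)/629 - 20*sin(5*t)/629 + C1*cos(t)*exp(t) + C2*exp(t)*sin(t)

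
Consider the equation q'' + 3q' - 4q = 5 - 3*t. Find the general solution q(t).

q = -11/16 + 3*t/4 + C1*exp(t) + C2*exp(-4*t)

Characteristic equation r² + 3r - 4 = 0 factors as (r - 1)(r + 4) = 0, so r = 1, -4.
Hence q_h = C1*exp(t) + C2*exp(-4*t).
For the particular solution try q_p = A0 + A1*t. Substituting and matching coefficients of each power of t gives A0 = -11/16, A1 = 3/4, so q_p = -11/16 + 3*t/4.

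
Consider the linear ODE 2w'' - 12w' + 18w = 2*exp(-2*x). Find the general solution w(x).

Divide through by 2: w'' - 6w' + 9w = exp(-2*x).
Characteristic equation r² - 6r + 9 = 0 has discriminant (-6)² - 4·(9) = 0, so r = 3 is a repeated root.
Hence w_h = (C1 + C2*x)*exp(3*x).
Try w_p = A*exp(-2*x). Substituting into the equation and dividing by exp(-2*x) gives A = 1/25, so w_p = exp(-2*x)/25.

w = exp(-2*x)/25 + C1*exp(3*x) + C2*x*exp(3*x)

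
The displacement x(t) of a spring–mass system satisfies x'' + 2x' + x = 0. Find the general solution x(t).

x = C1*exp(-t) + C2*t*exp(-t)

Characteristic equation r² + 2r + 1 = 0 has discriminant (2)² - 4·(1) = 0, so r = -1 is a repeated root.
Hence x_h = (C1 + C2*t)*exp(-t).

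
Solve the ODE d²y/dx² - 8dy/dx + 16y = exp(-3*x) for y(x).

y = exp(-3*x)/49 + C1*exp(4*x) + C2*x*exp(4*x)

Characteristic equation r² - 8r + 16 = 0 has discriminant (-8)² - 4·(16) = 0, so r = 4 is a repeated root.
Hence y_h = (C1 + C2*x)*exp(4*x).
Try y_p = A*exp(-3*x). Substituting into the equation and dividing by exp(-3*x) gives A = 1/49, so y_p = exp(-3*x)/49.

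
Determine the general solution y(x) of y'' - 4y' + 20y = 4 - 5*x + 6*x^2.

Characteristic equation r² - 4r + 20 = 0 has discriminant (-4)² - 4·(20) = -64 < 0, so r = 2 ± 4i.
Hence y_h = C1*cos(4*x)*exp(2*x) + C2*exp(2*x)*sin(4*x).
For the particular solution try y_p = A0 + A1*x + A2*x^2. Substituting and matching coefficients of each power of x gives A0 = 18/125, A1 = -13/100, A2 = 3/10, so y_p = 18/125 - 13*x/100 + 3*x^2/10.

y = 18/125 - 13*x/100 + 3*x**2/10 + C1*cos(4*x)*exp(2*x) + C2*exp(2*x)*sin(4*x)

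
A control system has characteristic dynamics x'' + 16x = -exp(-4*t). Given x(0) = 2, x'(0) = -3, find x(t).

Characteristic equation r² + 16 = 0 has discriminant (0)² - 4·(16) = -64 < 0, so r = ± 4i.
Hence x_h = C1*cos(4*t) + C2*sin(4*t).
Try x_p = A*exp(-4*t). Substituting into the equation and dividing by exp(-4*t) gives A = -1/32, so x_p = -exp(-4*t)/32.
General solution: x = -exp(-4*t)/32 + C1*cos(4*t) + C2*sin(4*t).
Apply the initial conditions: x(0) = -1/32 + C1 = 2 and x'(0) = 1/8 + 4*C2 = -3. Solving gives C1 = 65/32, C2 = -25/32.

x = -25*sin(4*t)/32 - exp(-4*t)/32 + 65*cos(4*t)/32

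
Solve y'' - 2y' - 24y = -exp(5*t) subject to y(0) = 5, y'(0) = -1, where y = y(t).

y = exp(5*t)/9 + 9*exp(6*t)/5 + 139*exp(-4*t)/45

Characteristic equation r² - 2r - 24 = 0 factors as (r - 6)(r + 4) = 0, so r = 6, -4.
Hence y_h = C1*exp(6*t) + C2*exp(-4*t).
Try y_p = A*exp(5*t). Substituting into the equation and dividing by exp(5*t) gives A = 1/9, so y_p = exp(5*t)/9.
General solution: y = exp(5*t)/9 + C1*exp(6*t) + C2*exp(-4*t).
Apply the initial conditions: y(0) = 1/9 + C1 + C2 = 5 and y'(0) = 5/9 - 4*C2 + 6*C1 = -1. Solving gives C1 = 9/5, C2 = 139/45.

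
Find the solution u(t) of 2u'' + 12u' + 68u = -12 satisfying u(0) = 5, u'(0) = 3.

Divide through by 2: u'' + 6u' + 34u = -6.
Characteristic equation r² + 6r + 34 = 0 has discriminant (6)² - 4·(34) = -100 < 0, so r = -3 ± 5i.
Hence u_h = C1*cos(5*t)*exp(-3*t) + C2*exp(-3*t)*sin(5*t).
For the particular solution try u_p = A0. Substituting and matching coefficients of each power of t gives A0 = -3/17, so u_p = -3/17.
General solution: u = -3/17 + C1*cos(5*t)*exp(-3*t) + C2*exp(-3*t)*sin(5*t).
Apply the initial conditions: u(0) = -3/17 + C1 = 5 and u'(0) = -3*C1 + 5*C2 = 3. Solving gives C1 = 88/17, C2 = 63/17.

u = -3/17 + 63*exp(-3*t)*sin(5*t)/17 + 88*cos(5*t)*exp(-3*t)/17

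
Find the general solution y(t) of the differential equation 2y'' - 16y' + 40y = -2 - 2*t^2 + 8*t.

y = 19/1000 - t**2/20 + 4*t/25 + C1*cos(2*t)*exp(4*t) + C2*exp(4*t)*sin(2*t)

Divide through by 2: y'' - 8y' + 20y = -1 - t^2 + 4*t.
Characteristic equation r² - 8r + 20 = 0 has discriminant (-8)² - 4·(20) = -16 < 0, so r = 4 ± 2i.
Hence y_h = C1*cos(2*t)*exp(4*t) + C2*exp(4*t)*sin(2*t).
For the particular solution try y_p = A0 + A1*t + A2*t^2. Substituting and matching coefficients of each power of t gives A0 = 19/1000, A1 = 4/25, A2 = -1/20, so y_p = 19/1000 - t^2/20 + 4*t/25.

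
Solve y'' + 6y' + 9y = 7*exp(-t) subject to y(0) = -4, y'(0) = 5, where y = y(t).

y = -23*exp(-3*t)/4 + 7*exp(-t)/4 - 21*t*exp(-3*t)/2

Characteristic equation r² + 6r + 9 = 0 has discriminant (6)² - 4·(9) = 0, so r = -3 is a repeated root.
Hence y_h = (C1 + C2*t)*exp(-3*t).
Try y_p = A*exp(-t). Substituting into the equation and dividing by exp(-t) gives A = 7/4, so y_p = 7*exp(-t)/4.
General solution: y = 7*exp(-t)/4 + C1*exp(-3*t) + C2*t*exp(-3*t).
Apply the initial conditions: y(0) = 7/4 + C1 = -4 and y'(0) = -7/4 + C2 - 3*C1 = 5. Solving gives C1 = -23/4, C2 = -21/2.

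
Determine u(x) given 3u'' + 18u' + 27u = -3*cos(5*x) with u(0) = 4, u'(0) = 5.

u = -15*sin(5*x)/578 + 4*cos(5*x)/289 + 1152*exp(-3*x)/289 + 581*x*exp(-3*x)/34

Divide through by 3: u'' + 6u' + 9u = -cos(5*x).
Characteristic equation r² + 6r + 9 = 0 has discriminant (6)² - 4·(9) = 0, so r = -3 is a repeated root.
Hence u_h = (C1 + C2*x)*exp(-3*x).
Try u_p = A*cos(5*x) + B*sin(5*x). Substituting and equating the coefficients of cos(5x) and sin(5x) gives A = 4/289, B = -15/578, so u_p = -15*sin(5*x)/578 + 4*cos(5*x)/289.
General solution: u = -15*sin(5*x)/578 + 4*cos(5*x)/289 + C1*exp(-3*x) + C2*x*exp(-3*x).
Apply the initial conditions: u(0) = 4/289 + C1 = 4 and u'(0) = -75/578 + C2 - 3*C1 = 5. Solving gives C1 = 1152/289, C2 = 581/34.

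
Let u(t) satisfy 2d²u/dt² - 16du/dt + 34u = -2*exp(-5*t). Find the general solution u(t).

u = -exp(-5*t)/82 + C1*cos(t)*exp(4*t) + C2*exp(4*t)*sin(t)

Divide through by 2: u'' - 8u' + 17u = -exp(-5*t).
Characteristic equation r² - 8r + 17 = 0 has discriminant (-8)² - 4·(17) = -4 < 0, so r = 4 ± i.
Hence u_h = C1*cos(t)*exp(4*t) + C2*exp(4*t)*sin(t).
Try u_p = A*exp(-5*t). Substituting into the equation and dividing by exp(-5*t) gives A = -1/82, so u_p = -exp(-5*t)/82.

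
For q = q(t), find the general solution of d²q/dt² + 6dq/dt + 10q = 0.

q = C1*cos(t)*exp(-3*t) + C2*exp(-3*t)*sin(t)

Characteristic equation r² + 6r + 10 = 0 has discriminant (6)² - 4·(10) = -4 < 0, so r = -3 ± i.
Hence q_h = C1*cos(t)*exp(-3*t) + C2*exp(-3*t)*sin(t).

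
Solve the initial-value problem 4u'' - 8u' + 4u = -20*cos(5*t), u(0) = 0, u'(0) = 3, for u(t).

Divide through by 4: u'' - 2u' + u = -5*cos(5*t).
Characteristic equation r² - 2r + 1 = 0 has discriminant (-2)² - 4·(1) = 0, so r = 1 is a repeated root.
Hence u_h = (C1 + C2*t)*exp(t).
Try u_p = A*cos(5*t) + B*sin(5*t). Substituting and equating the coefficients of cos(5t) and sin(5t) gives A = 30/169, B = 25/338, so u_p = 25*sin(5*t)/338 + 30*cos(5*t)/169.
General solution: u = 25*sin(5*t)/338 + 30*cos(5*t)/169 + C1*exp(t) + C2*t*exp(t).
Apply the initial conditions: u(0) = 30/169 + C1 = 0 and u'(0) = 125/338 + C1 + C2 = 3. Solving gives C1 = -30/169, C2 = 73/26.

u = -30*exp(t)/169 + 25*sin(5*t)/338 + 30*cos(5*t)/169 + 73*t*exp(t)/26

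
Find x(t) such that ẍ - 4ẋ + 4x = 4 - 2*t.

x = 1/2 - t/2 + C1*exp(2*t) + C2*t*exp(2*t)

Characteristic equation r² - 4r + 4 = 0 has discriminant (-4)² - 4·(4) = 0, so r = 2 is a repeated root.
Hence x_h = (C1 + C2*t)*exp(2*t).
For the particular solution try x_p = A0 + A1*t. Substituting and matching coefficients of each power of t gives A0 = 1/2, A1 = -1/2, so x_p = 1/2 - t/2.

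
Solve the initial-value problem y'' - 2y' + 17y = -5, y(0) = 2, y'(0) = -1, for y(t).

y = -5/17 - 14*exp(t)*sin(4*t)/17 + 39*cos(4*t)*exp(t)/17

Characteristic equation r² - 2r + 17 = 0 has discriminant (-2)² - 4·(17) = -64 < 0, so r = 1 ± 4i.
Hence y_h = C1*cos(4*t)*exp(t) + C2*exp(t)*sin(4*t).
For the particular solution try y_p = A0. Substituting and matching coefficients of each power of t gives A0 = -5/17, so y_p = -5/17.
General solution: y = -5/17 + C1*cos(4*t)*exp(t) + C2*exp(t)*sin(4*t).
Apply the initial conditions: y(0) = -5/17 + C1 = 2 and y'(0) = C1 + 4*C2 = -1. Solving gives C1 = 39/17, C2 = -14/17.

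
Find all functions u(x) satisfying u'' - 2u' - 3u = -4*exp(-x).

Characteristic equation r² - 2r - 3 = 0 factors as (r - 3)(r + 1) = 0, so r = 3, -1.
Hence u_h = C1*exp(3*x) + C2*exp(-x).
Since exp(-x) solves the homogeneous equation (r = -1 is a root of multiplicity 1), multiply the trial by x. Try u_p = A*x*exp(-x). Substituting into the equation and dividing by exp(-x) gives A = 1, so u_p = x*exp(-x).

u = C1*exp(3*x) + C2*exp(-x) + x*exp(-x)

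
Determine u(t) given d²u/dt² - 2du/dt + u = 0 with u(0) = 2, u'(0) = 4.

Characteristic equation r² - 2r + 1 = 0 has discriminant (-2)² - 4·(1) = 0, so r = 1 is a repeated root.
Hence u_h = (C1 + C2*t)*exp(t).
Apply the initial conditions: u(0) = C1 = 2 and u'(0) = C1 + C2 = 4. Solving gives C1 = 2, C2 = 2.

u = 2*exp(t) + 2*t*exp(t)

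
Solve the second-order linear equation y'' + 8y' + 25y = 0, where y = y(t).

Characteristic equation r² + 8r + 25 = 0 has discriminant (8)² - 4·(25) = -36 < 0, so r = -4 ± 3i.
Hence y_h = C1*cos(3*t)*exp(-4*t) + C2*exp(-4*t)*sin(3*t).

y = C1*cos(3*t)*exp(-4*t) + C2*exp(-4*t)*sin(3*t)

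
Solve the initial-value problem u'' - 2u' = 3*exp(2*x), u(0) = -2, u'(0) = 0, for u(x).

Characteristic equation r² - 2r = 0 factors as (r - 2)r = 0, so r = 2, 0.
Hence u_h = C1*exp(2*x) + C2.
Since exp(2*x) solves the homogeneous equation (r = 2 is a root of multiplicity 1), multiply the trial by x. Try u_p = A*x*exp(2*x). Substituting into the equation and dividing by exp(2*x) gives A = 3/2, so u_p = 3*x*exp(2*x)/2.
General solution: u = C2 + C1*exp(2*x) + 3*x*exp(2*x)/2.
Apply the initial conditions: u(0) = C1 + C2 = -2 and u'(0) = 3/2 + 2*C1 = 0. Solving gives C1 = -3/4, C2 = -5/4.

u = -5/4 - 3*exp(2*x)/4 + 3*x*exp(2*x)/2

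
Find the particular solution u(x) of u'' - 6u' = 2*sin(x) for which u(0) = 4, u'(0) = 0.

Characteristic equation r² - 6r = 0 factors as (r - 6)r = 0, so r = 6, 0.
Hence u_h = C1*exp(6*x) + C2.
Try u_p = A*cos(x) + B*sin(x). Substituting and equating the coefficients of cos(x) and sin(x) gives A = 12/37, B = -2/37, so u_p = -2*sin(x)/37 + 12*cos(x)/37.
General solution: u = C2 - 2*sin(x)/37 + 12*cos(x)/37 + C1*exp(6*x).
Apply the initial conditions: u(0) = 12/37 + C1 + C2 = 4 and u'(0) = -2/37 + 6*C1 = 0. Solving gives C1 = 1/111, C2 = 11/3.

u = 11/3 - 2*sin(x)/37 + exp(6*x)/111 + 12*cos(x)/37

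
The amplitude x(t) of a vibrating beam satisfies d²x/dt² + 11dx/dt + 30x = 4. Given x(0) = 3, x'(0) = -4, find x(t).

x = 2/15 - 31*exp(-6*t)/3 + 66*exp(-5*t)/5

Characteristic equation r² + 11r + 30 = 0 factors as (r + 6)(r + 5) = 0, so r = -6, -5.
Hence x_h = C1*exp(-6*t) + C2*exp(-5*t).
For the particular solution try x_p = A0. Substituting and matching coefficients of each power of t gives A0 = 2/15, so x_p = 2/15.
General solution: x = 2/15 + C1*exp(-6*t) + C2*exp(-5*t).
Apply the initial conditions: x(0) = 2/15 + C1 + C2 = 3 and x'(0) = -6*C1 - 5*C2 = -4. Solving gives C1 = -31/3, C2 = 66/5.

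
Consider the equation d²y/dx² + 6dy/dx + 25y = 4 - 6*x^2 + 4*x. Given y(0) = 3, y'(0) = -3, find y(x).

Characteristic equation r² + 6r + 25 = 0 has discriminant (6)² - 4·(25) = -64 < 0, so r = -3 ± 4i.
Hence y_h = C1*cos(4*x)*exp(-3*x) + C2*exp(-3*x)*sin(4*x).
For the particular solution try y_p = A0 + A1*x + A2*x^2. Substituting and matching coefficients of each power of x gives A0 = 1768/15625, A1 = 172/625, A2 = -6/25, so y_p = 1768/15625 - 6*x^2/25 + 172*x/625.
General solution: y = 1768/15625 - 6*x^2/25 + 172*x/625 + C1*cos(4*x)*exp(-3*x) + C2*exp(-3*x)*sin(4*x).
Apply the initial conditions: y(0) = 1768/15625 + C1 = 3 and y'(0) = 172/625 - 3*C1 + 4*C2 = -3. Solving gives C1 = 45107/15625, C2 = 42073/31250.

y = 1768/15625 - 6*x**2/25 + 172*x/625 + 42073*exp(-3*x)*sin(4*x)/31250 + 45107*cos(4*x)*exp(-3*x)/15625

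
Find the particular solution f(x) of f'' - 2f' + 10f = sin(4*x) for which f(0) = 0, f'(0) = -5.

f = -3*sin(4*x)/50 + 2*cos(4*x)/25 - 39*exp(x)*sin(3*x)/25 - 2*cos(3*x)*exp(x)/25

Characteristic equation r² - 2r + 10 = 0 has discriminant (-2)² - 4·(10) = -36 < 0, so r = 1 ± 3i.
Hence f_h = C1*cos(3*x)*exp(x) + C2*exp(x)*sin(3*x).
Try f_p = A*cos(4*x) + B*sin(4*x). Substituting and equating the coefficients of cos(4x) and sin(4x) gives A = 2/25, B = -3/50, so f_p = -3*sin(4*x)/50 + 2*cos(4*x)/25.
General solution: f = -3*sin(4*x)/50 + 2*cos(4*x)/25 + C1*cos(3*x)*exp(x) + C2*exp(x)*sin(3*x).
Apply the initial conditions: f(0) = 2/25 + C1 = 0 and f'(0) = -6/25 + C1 + 3*C2 = -5. Solving gives C1 = -2/25, C2 = -39/25.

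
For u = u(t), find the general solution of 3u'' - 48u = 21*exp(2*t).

u = -7*exp(2*t)/12 + C1*exp(-4*t) + C2*exp(4*t)

Divide through by 3: u'' - 16u = 7*exp(2*t).
Characteristic equation r² - 16 = 0 factors as (r + 4)(r - 4) = 0, so r = -4, 4.
Hence u_h = C1*exp(-4*t) + C2*exp(4*t).
Try u_p = A*exp(2*t). Substituting into the equation and dividing by exp(2*t) gives A = -7/12, so u_p = -7*exp(2*t)/12.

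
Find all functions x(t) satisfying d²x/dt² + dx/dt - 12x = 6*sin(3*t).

Characteristic equation r² + r - 12 = 0 factors as (r - 3)(r + 4) = 0, so r = 3, -4.
Hence x_h = C1*exp(3*t) + C2*exp(-4*t).
Try x_p = A*cos(3*t) + B*sin(3*t). Substituting and equating the coefficients of cos(3t) and sin(3t) gives A = -1/25, B = -7/25, so x_p = -7*sin(3*t)/25 - cos(3*t)/25.

x = -7*sin(3*t)/25 - cos(3*t)/25 + C1*exp(3*t) + C2*exp(-4*t)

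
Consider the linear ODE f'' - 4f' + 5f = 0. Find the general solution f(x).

Characteristic equation r² - 4r + 5 = 0 has discriminant (-4)² - 4·(5) = -4 < 0, so r = 2 ± i.
Hence f_h = C1*cos(x)*exp(2*x) + C2*exp(2*x)*sin(x).

f = C1*cos(x)*exp(2*x) + C2*exp(2*x)*sin(x)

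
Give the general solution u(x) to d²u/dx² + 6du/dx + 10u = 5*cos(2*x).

Characteristic equation r² + 6r + 10 = 0 has discriminant (6)² - 4·(10) = -4 < 0, so r = -3 ± i.
Hence u_h = C1*cos(x)*exp(-3*x) + C2*exp(-3*x)*sin(x).
Try u_p = A*cos(2*x) + B*sin(2*x). Substituting and equating the coefficients of cos(2x) and sin(2x) gives A = 1/6, B = 1/3, so u_p = sin(2*x)/3 + cos(2*x)/6.

u = sin(2*x)/3 + cos(2*x)/6 + C1*cos(x)*exp(-3*x) + C2*exp(-3*x)*sin(x)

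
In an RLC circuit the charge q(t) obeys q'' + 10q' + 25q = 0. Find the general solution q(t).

Characteristic equation r² + 10r + 25 = 0 has discriminant (10)² - 4·(25) = 0, so r = -5 is a repeated root.
Hence q_h = (C1 + C2*t)*exp(-5*t).

q = C1*exp(-5*t) + C2*t*exp(-5*t)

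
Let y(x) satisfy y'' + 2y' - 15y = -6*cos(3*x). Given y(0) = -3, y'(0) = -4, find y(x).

Characteristic equation r² + 2r - 15 = 0 factors as (r - 3)(r + 5) = 0, so r = 3, -5.
Hence y_h = C1*exp(3*x) + C2*exp(-5*x).
Try y_p = A*cos(3*x) + B*sin(3*x). Substituting and equating the coefficients of cos(3x) and sin(3x) gives A = 4/17, B = -1/17, so y_p = -sin(3*x)/17 + 4*cos(3*x)/17.
General solution: y = -sin(3*x)/17 + 4*cos(3*x)/17 + C1*exp(3*x) + C2*exp(-5*x).
Apply the initial conditions: y(0) = 4/17 + C1 + C2 = -3 and y'(0) = -3/17 - 5*C2 + 3*C1 = -4. Solving gives C1 = -5/2, C2 = -25/34.

y = -25*exp(-5*x)/34 - 5*exp(3*x)/2 - sin(3*x)/17 + 4*cos(3*x)/17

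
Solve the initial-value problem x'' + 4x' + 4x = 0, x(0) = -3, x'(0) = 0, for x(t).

Characteristic equation r² + 4r + 4 = 0 has discriminant (4)² - 4·(4) = 0, so r = -2 is a repeated root.
Hence x_h = (C1 + C2*t)*exp(-2*t).
Apply the initial conditions: x(0) = C1 = -3 and x'(0) = C2 - 2*C1 = 0. Solving gives C1 = -3, C2 = -6.

x = -3*exp(-2*t) - 6*t*exp(-2*t)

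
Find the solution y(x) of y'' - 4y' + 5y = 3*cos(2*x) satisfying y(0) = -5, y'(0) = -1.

y = -24*sin(2*x)/65 + 3*cos(2*x)/65 - 328*cos(x)*exp(2*x)/65 + 639*exp(2*x)*sin(x)/65

Characteristic equation r² - 4r + 5 = 0 has discriminant (-4)² - 4·(5) = -4 < 0, so r = 2 ± i.
Hence y_h = C1*cos(x)*exp(2*x) + C2*exp(2*x)*sin(x).
Try y_p = A*cos(2*x) + B*sin(2*x). Substituting and equating the coefficients of cos(2x) and sin(2x) gives A = 3/65, B = -24/65, so y_p = -24*sin(2*x)/65 + 3*cos(2*x)/65.
General solution: y = -24*sin(2*x)/65 + 3*cos(2*x)/65 + C1*cos(x)*exp(2*x) + C2*exp(2*x)*sin(x).
Apply the initial conditions: y(0) = 3/65 + C1 = -5 and y'(0) = -48/65 + C2 + 2*C1 = -1. Solving gives C1 = -328/65, C2 = 639/65.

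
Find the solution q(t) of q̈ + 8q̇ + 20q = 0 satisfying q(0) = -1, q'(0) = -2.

q = -cos(2*t)*exp(-4*t) - 3*exp(-4*t)*sin(2*t)

Characteristic equation r² + 8r + 20 = 0 has discriminant (8)² - 4·(20) = -16 < 0, so r = -4 ± 2i.
Hence q_h = C1*cos(2*t)*exp(-4*t) + C2*exp(-4*t)*sin(2*t).
Apply the initial conditions: q(0) = C1 = -1 and q'(0) = -4*C1 + 2*C2 = -2. Solving gives C1 = -1, C2 = -3.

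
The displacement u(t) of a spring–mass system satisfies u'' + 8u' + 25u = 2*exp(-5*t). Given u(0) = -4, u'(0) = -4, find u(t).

u = exp(-5*t)/5 - 33*exp(-4*t)*sin(3*t)/5 - 21*cos(3*t)*exp(-4*t)/5

Characteristic equation r² + 8r + 25 = 0 has discriminant (8)² - 4·(25) = -36 < 0, so r = -4 ± 3i.
Hence u_h = C1*cos(3*t)*exp(-4*t) + C2*exp(-4*t)*sin(3*t).
Try u_p = A*exp(-5*t). Substituting into the equation and dividing by exp(-5*t) gives A = 1/5, so u_p = exp(-5*t)/5.
General solution: u = exp(-5*t)/5 + C1*cos(3*t)*exp(-4*t) + C2*exp(-4*t)*sin(3*t).
Apply the initial conditions: u(0) = 1/5 + C1 = -4 and u'(0) = -1 - 4*C1 + 3*C2 = -4. Solving gives C1 = -21/5, C2 = -33/5.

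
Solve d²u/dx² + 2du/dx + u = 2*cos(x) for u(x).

Characteristic equation r² + 2r + 1 = 0 has discriminant (2)² - 4·(1) = 0, so r = -1 is a repeated root.
Hence u_h = (C1 + C2*x)*exp(-x).
Try u_p = A*cos(x) + B*sin(x). Substituting and equating the coefficients of cos(x) and sin(x) gives A = 0, B = 1, so u_p = sin(x).

u = C1*exp(-x) + C2*x*exp(-x) + sin(x)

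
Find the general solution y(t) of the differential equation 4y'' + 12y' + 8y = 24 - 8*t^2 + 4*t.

y = -5/4 - t**2 + 7*t/2 + C1*exp(-2*t) + C2*exp(-t)

Divide through by 4: y'' + 3y' + 2y = 6 + t - 2*t^2.
Characteristic equation r² + 3r + 2 = 0 factors as (r + 2)(r + 1) = 0, so r = -2, -1.
Hence y_h = C1*exp(-2*t) + C2*exp(-t).
For the particular solution try y_p = A0 + A1*t + A2*t^2. Substituting and matching coefficients of each power of t gives A0 = -5/4, A1 = 7/2, A2 = -1, so y_p = -5/4 - t^2 + 7*t/2.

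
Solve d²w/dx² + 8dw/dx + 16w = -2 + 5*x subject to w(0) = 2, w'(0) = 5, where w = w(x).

w = -9/32 + 5*x/16 + 73*exp(-4*x)/32 + 221*x*exp(-4*x)/16

Characteristic equation r² + 8r + 16 = 0 has discriminant (8)² - 4·(16) = 0, so r = -4 is a repeated root.
Hence w_h = (C1 + C2*x)*exp(-4*x).
For the particular solution try w_p = A0 + A1*x. Substituting and matching coefficients of each power of x gives A0 = -9/32, A1 = 5/16, so w_p = -9/32 + 5*x/16.
General solution: w = -9/32 + 5*x/16 + C1*exp(-4*x) + C2*x*exp(-4*x).
Apply the initial conditions: w(0) = -9/32 + C1 = 2 and w'(0) = 5/16 + C2 - 4*C1 = 5. Solving gives C1 = 73/32, C2 = 221/16.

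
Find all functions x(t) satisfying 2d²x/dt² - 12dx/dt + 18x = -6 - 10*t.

Divide through by 2: x'' - 6x' + 9x = -3 - 5*t.
Characteristic equation r² - 6r + 9 = 0 has discriminant (-6)² - 4·(9) = 0, so r = 3 is a repeated root.
Hence x_h = (C1 + C2*t)*exp(3*t).
For the particular solution try x_p = A0 + A1*t. Substituting and matching coefficients of each power of t gives A0 = -19/27, A1 = -5/9, so x_p = -19/27 - 5*t/9.

x = -19/27 - 5*t/9 + C1*exp(3*t) + C2*t*exp(3*t)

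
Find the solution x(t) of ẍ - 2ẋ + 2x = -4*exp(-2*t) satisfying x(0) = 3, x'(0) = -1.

Characteristic equation r² - 2r + 2 = 0 has discriminant (-2)² - 4·(2) = -4 < 0, so r = 1 ± i.
Hence x_h = C1*cos(t)*exp(t) + C2*exp(t)*sin(t).
Try x_p = A*exp(-2*t). Substituting into the equation and dividing by exp(-2*t) gives A = -2/5, so x_p = -2*exp(-2*t)/5.
General solution: x = -2*exp(-2*t)/5 + C1*cos(t)*exp(t) + C2*exp(t)*sin(t).
Apply the initial conditions: x(0) = -2/5 + C1 = 3 and x'(0) = 4/5 + C1 + C2 = -1. Solving gives C1 = 17/5, C2 = -26/5.

x = -2*exp(-2*t)/5 - 26*exp(t)*sin(t)/5 + 17*cos(t)*exp(t)/5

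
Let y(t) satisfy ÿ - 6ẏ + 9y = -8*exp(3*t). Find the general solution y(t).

y = C1*exp(3*t) - 4*t**2*exp(3*t) + C2*t*exp(3*t)

Characteristic equation r² - 6r + 9 = 0 has discriminant (-6)² - 4·(9) = 0, so r = 3 is a repeated root.
Hence y_h = (C1 + C2*t)*exp(3*t).
Since exp(3*t) solves the homogeneous equation (r = 3 is a root of multiplicity 2), multiply the trial by t^2. Try y_p = A*t^2*exp(3*t). Substituting into the equation and dividing by exp(3*t) gives A = -4, so y_p = -4*t^2*exp(3*t).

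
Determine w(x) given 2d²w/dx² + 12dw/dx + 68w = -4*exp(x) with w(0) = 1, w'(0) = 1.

Divide through by 2: w'' + 6w' + 34w = -2*exp(x).
Characteristic equation r² + 6r + 34 = 0 has discriminant (6)² - 4·(34) = -100 < 0, so r = -3 ± 5i.
Hence w_h = C1*cos(5*x)*exp(-3*x) + C2*exp(-3*x)*sin(5*x).
Try w_p = A*exp(x). Substituting into the equation and dividing by exp(x) gives A = -2/41, so w_p = -2*exp(x)/41.
General solution: w = -2*exp(x)/41 + C1*cos(5*x)*exp(-3*x) + C2*exp(-3*x)*sin(5*x).
Apply the initial conditions: w(0) = -2/41 + C1 = 1 and w'(0) = -2/41 - 3*C1 + 5*C2 = 1. Solving gives C1 = 43/41, C2 = 172/205.

w = -2*exp(x)/41 + 43*cos(5*x)*exp(-3*x)/41 + 172*exp(-3*x)*sin(5*x)/205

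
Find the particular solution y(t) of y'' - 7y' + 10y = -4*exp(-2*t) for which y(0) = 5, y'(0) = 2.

y = 8*exp(2*t) - 20*exp(5*t)/7 - exp(-2*t)/7

Characteristic equation r² - 7r + 10 = 0 factors as (r - 2)(r - 5) = 0, so r = 2, 5.
Hence y_h = C1*exp(2*t) + C2*exp(5*t).
Try y_p = A*exp(-2*t). Substituting into the equation and dividing by exp(-2*t) gives A = -1/7, so y_p = -exp(-2*t)/7.
General solution: y = -exp(-2*t)/7 + C1*exp(2*t) + C2*exp(5*t).
Apply the initial conditions: y(0) = -1/7 + C1 + C2 = 5 and y'(0) = 2/7 + 2*C1 + 5*C2 = 2. Solving gives C1 = 8, C2 = -20/7.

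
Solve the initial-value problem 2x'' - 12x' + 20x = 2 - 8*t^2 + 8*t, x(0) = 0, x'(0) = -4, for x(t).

x = 33/250 - 2*t**2/5 - 2*t/25 - 881*exp(3*t)*sin(t)/250 - 33*cos(t)*exp(3*t)/250

Divide through by 2: x'' - 6x' + 10x = 1 - 4*t^2 + 4*t.
Characteristic equation r² - 6r + 10 = 0 has discriminant (-6)² - 4·(10) = -4 < 0, so r = 3 ± i.
Hence x_h = C1*cos(t)*exp(3*t) + C2*exp(3*t)*sin(t).
For the particular solution try x_p = A0 + A1*t + A2*t^2. Substituting and matching coefficients of each power of t gives A0 = 33/250, A1 = -2/25, A2 = -2/5, so x_p = 33/250 - 2*t^2/5 - 2*t/25.
General solution: x = 33/250 - 2*t^2/5 - 2*t/25 + C1*cos(t)*exp(3*t) + C2*exp(3*t)*sin(t).
Apply the initial conditions: x(0) = 33/250 + C1 = 0 and x'(0) = -2/25 + C2 + 3*C1 = -4. Solving gives C1 = -33/250, C2 = -881/250.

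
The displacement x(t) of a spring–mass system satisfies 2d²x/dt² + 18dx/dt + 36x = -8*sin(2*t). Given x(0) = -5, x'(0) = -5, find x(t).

Divide through by 2: x'' + 9x' + 18x = -4*sin(2*t).
Characteristic equation r² + 9r + 18 = 0 factors as (r + 6)(r + 3) = 0, so r = -6, -3.
Hence x_h = C1*exp(-6*t) + C2*exp(-3*t).
Try x_p = A*cos(2*t) + B*sin(2*t). Substituting and equating the coefficients of cos(2t) and sin(2t) gives A = 9/65, B = -7/65, so x_p = -7*sin(2*t)/65 + 9*cos(2*t)/65.
General solution: x = -7*sin(2*t)/65 + 9*cos(2*t)/65 + C1*exp(-6*t) + C2*exp(-3*t).
Apply the initial conditions: x(0) = 9/65 + C1 + C2 = -5 and x'(0) = -14/65 - 6*C1 - 3*C2 = -5. Solving gives C1 = 101/15, C2 = -463/39.

x = -463*exp(-3*t)/39 - 7*sin(2*t)/65 + 9*cos(2*t)/65 + 101*exp(-6*t)/15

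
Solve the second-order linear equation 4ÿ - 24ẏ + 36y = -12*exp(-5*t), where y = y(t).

y = -3*exp(-5*t)/64 + C1*exp(3*t) + C2*t*exp(3*t)

Divide through by 4: y'' - 6y' + 9y = -3*exp(-5*t).
Characteristic equation r² - 6r + 9 = 0 has discriminant (-6)² - 4·(9) = 0, so r = 3 is a repeated root.
Hence y_h = (C1 + C2*t)*exp(3*t).
Try y_p = A*exp(-5*t). Substituting into the equation and dividing by exp(-5*t) gives A = -3/64, so y_p = -3*exp(-5*t)/64.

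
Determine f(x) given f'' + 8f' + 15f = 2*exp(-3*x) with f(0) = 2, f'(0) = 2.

f = -7*exp(-5*x)/2 + 11*exp(-3*x)/2 + x*exp(-3*x)

Characteristic equation r² + 8r + 15 = 0 factors as (r + 3)(r + 5) = 0, so r = -3, -5.
Hence f_h = C1*exp(-3*x) + C2*exp(-5*x).
Since exp(-3*x) solves the homogeneous equation (r = -3 is a root of multiplicity 1), multiply the trial by x. Try f_p = A*x*exp(-3*x). Substituting into the equation and dividing by exp(-3*x) gives A = 1, so f_p = x*exp(-3*x).
General solution: f = C1*exp(-3*x) + C2*exp(-5*x) + x*exp(-3*x).
Apply the initial conditions: f(0) = C1 + C2 = 2 and f'(0) = 1 - 5*C2 - 3*C1 = 2. Solving gives C1 = 11/2, C2 = -7/2.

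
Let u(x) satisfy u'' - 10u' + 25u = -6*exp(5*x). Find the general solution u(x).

u = C1*exp(5*x) - 3*x**2*exp(5*x) + C2*x*exp(5*x)

Characteristic equation r² - 10r + 25 = 0 has discriminant (-10)² - 4·(25) = 0, so r = 5 is a repeated root.
Hence u_h = (C1 + C2*x)*exp(5*x).
Since exp(5*x) solves the homogeneous equation (r = 5 is a root of multiplicity 2), multiply the trial by x^2. Try u_p = A*x^2*exp(5*x). Substituting into the equation and dividing by exp(5*x) gives A = -3, so u_p = -3*x^2*exp(5*x).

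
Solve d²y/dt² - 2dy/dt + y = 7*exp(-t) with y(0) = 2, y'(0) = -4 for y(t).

Characteristic equation r² - 2r + 1 = 0 has discriminant (-2)² - 4·(1) = 0, so r = 1 is a repeated root.
Hence y_h = (C1 + C2*t)*exp(t).
Try y_p = A*exp(-t). Substituting into the equation and dividing by exp(-t) gives A = 7/4, so y_p = 7*exp(-t)/4.
General solution: y = 7*exp(-t)/4 + C1*exp(t) + C2*t*exp(t).
Apply the initial conditions: y(0) = 7/4 + C1 = 2 and y'(0) = -7/4 + C1 + C2 = -4. Solving gives C1 = 1/4, C2 = -5/2.

y = exp(t)/4 + 7*exp(-t)/4 - 5*t*exp(t)/2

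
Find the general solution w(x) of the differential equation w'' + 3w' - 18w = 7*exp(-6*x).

w = C1*exp(-6*x) + C2*exp(3*x) - 7*x*exp(-6*x)/9

Characteristic equation r² + 3r - 18 = 0 factors as (r + 6)(r - 3) = 0, so r = -6, 3.
Hence w_h = C1*exp(-6*x) + C2*exp(3*x).
Since exp(-6*x) solves the homogeneous equation (r = -6 is a root of multiplicity 1), multiply the trial by x. Try w_p = A*x*exp(-6*x). Substituting into the equation and dividing by exp(-6*x) gives A = -7/9, so w_p = -7*x*exp(-6*x)/9.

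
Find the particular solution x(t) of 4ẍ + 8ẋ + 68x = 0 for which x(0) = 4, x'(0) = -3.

x = 4*cos(4*t)*exp(-t) + exp(-t)*sin(4*t)/4

Divide through by 4: x'' + 2x' + 17x = 0.
Characteristic equation r² + 2r + 17 = 0 has discriminant (2)² - 4·(17) = -64 < 0, so r = -1 ± 4i.
Hence x_h = C1*cos(4*t)*exp(-t) + C2*exp(-t)*sin(4*t).
Apply the initial conditions: x(0) = C1 = 4 and x'(0) = -C1 + 4*C2 = -3. Solving gives C1 = 4, C2 = 1/4.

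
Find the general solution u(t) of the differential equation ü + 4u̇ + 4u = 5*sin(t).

u = -4*cos(t)/5 + 3*sin(t)/5 + C1*exp(-2*t) + C2*t*exp(-2*t)

Characteristic equation r² + 4r + 4 = 0 has discriminant (4)² - 4·(4) = 0, so r = -2 is a repeated root.
Hence u_h = (C1 + C2*t)*exp(-2*t).
Try u_p = A*cos(t) + B*sin(t). Substituting and equating the coefficients of cos(t) and sin(t) gives A = -4/5, B = 3/5, so u_p = -4*cos(t)/5 + 3*sin(t)/5.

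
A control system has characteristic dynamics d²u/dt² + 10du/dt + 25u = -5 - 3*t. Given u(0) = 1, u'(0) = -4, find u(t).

Characteristic equation r² + 10r + 25 = 0 has discriminant (10)² - 4·(25) = 0, so r = -5 is a repeated root.
Hence u_h = (C1 + C2*t)*exp(-5*t).
For the particular solution try u_p = A0 + A1*t. Substituting and matching coefficients of each power of t gives A0 = -19/125, A1 = -3/25, so u_p = -19/125 - 3*t/25.
General solution: u = -19/125 - 3*t/25 + C1*exp(-5*t) + C2*t*exp(-5*t).
Apply the initial conditions: u(0) = -19/125 + C1 = 1 and u'(0) = -3/25 + C2 - 5*C1 = -4. Solving gives C1 = 144/125, C2 = 47/25.

u = -19/125 - 3*t/25 + 144*exp(-5*t)/125 + 47*t*exp(-5*t)/25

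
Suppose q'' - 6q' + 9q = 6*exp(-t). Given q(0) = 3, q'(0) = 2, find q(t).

Characteristic equation r² - 6r + 9 = 0 has discriminant (-6)² - 4·(9) = 0, so r = 3 is a repeated root.
Hence q_h = (C1 + C2*t)*exp(3*t).
Try q_p = A*exp(-t). Substituting into the equation and dividing by exp(-t) gives A = 3/8, so q_p = 3*exp(-t)/8.
General solution: q = 3*exp(-t)/8 + C1*exp(3*t) + C2*t*exp(3*t).
Apply the initial conditions: q(0) = 3/8 + C1 = 3 and q'(0) = -3/8 + C2 + 3*C1 = 2. Solving gives C1 = 21/8, C2 = -11/2.

q = 3*exp(-t)/8 + 21*exp(3*t)/8 - 11*t*exp(3*t)/2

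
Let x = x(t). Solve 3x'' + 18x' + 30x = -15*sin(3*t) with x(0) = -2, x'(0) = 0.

Divide through by 3: x'' + 6x' + 10x = -5*sin(3*t).
Characteristic equation r² + 6r + 10 = 0 has discriminant (6)² - 4·(10) = -4 < 0, so r = -3 ± i.
Hence x_h = C1*cos(t)*exp(-3*t) + C2*exp(-3*t)*sin(t).
Try x_p = A*cos(3*t) + B*sin(3*t). Substituting and equating the coefficients of cos(3t) and sin(3t) gives A = 18/65, B = -1/65, so x_p = -sin(3*t)/65 + 18*cos(3*t)/65.
General solution: x = -sin(3*t)/65 + 18*cos(3*t)/65 + C1*cos(t)*exp(-3*t) + C2*exp(-3*t)*sin(t).
Apply the initial conditions: x(0) = 18/65 + C1 = -2 and x'(0) = -3/65 + C2 - 3*C1 = 0. Solving gives C1 = -148/65, C2 = -441/65.

x = -sin(3*t)/65 + 18*cos(3*t)/65 - 441*exp(-3*t)*sin(t)/65 - 148*cos(t)*exp(-3*t)/65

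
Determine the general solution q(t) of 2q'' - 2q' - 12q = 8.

q = -2/3 + C1*exp(3*t) + C2*exp(-2*t)

Divide through by 2: q'' - q' - 6q = 4.
Characteristic equation r² - r - 6 = 0 factors as (r - 3)(r + 2) = 0, so r = 3, -2.
Hence q_h = C1*exp(3*t) + C2*exp(-2*t).
For the particular solution try q_p = A0. Substituting and matching coefficients of each power of t gives A0 = -2/3, so q_p = -2/3.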